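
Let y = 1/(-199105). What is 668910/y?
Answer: -133183325550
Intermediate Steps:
y = -1/199105 ≈ -5.0225e-6
668910/y = 668910/(-1/199105) = 668910*(-199105) = -133183325550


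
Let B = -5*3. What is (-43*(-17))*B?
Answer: -10965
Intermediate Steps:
B = -15 (B = -1*15 = -15)
(-43*(-17))*B = -43*(-17)*(-15) = 731*(-15) = -10965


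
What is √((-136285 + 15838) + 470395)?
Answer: 2*√87487 ≈ 591.56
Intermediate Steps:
√((-136285 + 15838) + 470395) = √(-120447 + 470395) = √349948 = 2*√87487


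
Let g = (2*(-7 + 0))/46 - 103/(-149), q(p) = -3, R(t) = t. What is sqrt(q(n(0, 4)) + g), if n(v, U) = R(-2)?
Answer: 3*I*sqrt(3409865)/3427 ≈ 1.6165*I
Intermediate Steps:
n(v, U) = -2
g = 1326/3427 (g = (2*(-7))*(1/46) - 103*(-1/149) = -14*1/46 + 103/149 = -7/23 + 103/149 = 1326/3427 ≈ 0.38693)
sqrt(q(n(0, 4)) + g) = sqrt(-3 + 1326/3427) = sqrt(-8955/3427) = 3*I*sqrt(3409865)/3427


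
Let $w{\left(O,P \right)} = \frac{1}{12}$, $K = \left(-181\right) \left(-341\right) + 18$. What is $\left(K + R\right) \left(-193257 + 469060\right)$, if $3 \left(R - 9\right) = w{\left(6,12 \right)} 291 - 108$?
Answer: $\frac{204271009723}{12} \approx 1.7023 \cdot 10^{10}$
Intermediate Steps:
$K = 61739$ ($K = 61721 + 18 = 61739$)
$w{\left(O,P \right)} = \frac{1}{12}$
$R = - \frac{227}{12}$ ($R = 9 + \frac{\frac{1}{12} \cdot 291 - 108}{3} = 9 + \frac{\frac{97}{4} - 108}{3} = 9 + \frac{1}{3} \left(- \frac{335}{4}\right) = 9 - \frac{335}{12} = - \frac{227}{12} \approx -18.917$)
$\left(K + R\right) \left(-193257 + 469060\right) = \left(61739 - \frac{227}{12}\right) \left(-193257 + 469060\right) = \frac{740641}{12} \cdot 275803 = \frac{204271009723}{12}$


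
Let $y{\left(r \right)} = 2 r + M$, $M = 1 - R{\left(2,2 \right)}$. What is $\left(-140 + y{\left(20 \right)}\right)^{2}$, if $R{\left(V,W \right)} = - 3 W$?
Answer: $8649$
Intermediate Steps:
$M = 7$ ($M = 1 - \left(-3\right) 2 = 1 - -6 = 1 + 6 = 7$)
$y{\left(r \right)} = 7 + 2 r$ ($y{\left(r \right)} = 2 r + 7 = 7 + 2 r$)
$\left(-140 + y{\left(20 \right)}\right)^{2} = \left(-140 + \left(7 + 2 \cdot 20\right)\right)^{2} = \left(-140 + \left(7 + 40\right)\right)^{2} = \left(-140 + 47\right)^{2} = \left(-93\right)^{2} = 8649$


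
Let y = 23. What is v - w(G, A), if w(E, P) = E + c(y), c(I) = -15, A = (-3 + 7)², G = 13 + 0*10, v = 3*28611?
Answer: 85835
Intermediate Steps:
v = 85833
G = 13 (G = 13 + 0 = 13)
A = 16 (A = 4² = 16)
w(E, P) = -15 + E (w(E, P) = E - 15 = -15 + E)
v - w(G, A) = 85833 - (-15 + 13) = 85833 - 1*(-2) = 85833 + 2 = 85835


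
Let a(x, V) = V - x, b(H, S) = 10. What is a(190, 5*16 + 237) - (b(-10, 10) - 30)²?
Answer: -273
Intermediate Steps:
a(190, 5*16 + 237) - (b(-10, 10) - 30)² = ((5*16 + 237) - 1*190) - (10 - 30)² = ((80 + 237) - 190) - 1*(-20)² = (317 - 190) - 1*400 = 127 - 400 = -273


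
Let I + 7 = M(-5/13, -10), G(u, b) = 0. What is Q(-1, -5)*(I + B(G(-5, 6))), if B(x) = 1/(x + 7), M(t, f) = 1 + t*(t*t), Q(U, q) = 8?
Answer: -727616/15379 ≈ -47.312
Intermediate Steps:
M(t, f) = 1 + t**3 (M(t, f) = 1 + t*t**2 = 1 + t**3)
I = -13307/2197 (I = -7 + (1 + (-5/13)**3) = -7 + (1 - 125/2197) = -7 + 2072/2197 = -13307/2197 ≈ -6.0569)
B(x) = 1/(7 + x)
Q(-1, -5)*(I + B(G(-5, 6))) = 8*(-13307/2197 + 1/(7 + 0)) = 8*(-13307/2197 + 1/7) = 8*(-90952/15379) = -727616/15379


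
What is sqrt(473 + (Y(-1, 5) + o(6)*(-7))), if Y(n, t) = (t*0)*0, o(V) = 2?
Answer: 3*sqrt(51) ≈ 21.424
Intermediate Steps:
Y(n, t) = 0 (Y(n, t) = 0*0 = 0)
sqrt(473 + (Y(-1, 5) + o(6)*(-7))) = sqrt(473 + (0 + 2*(-7))) = sqrt(473 + (0 - 14)) = sqrt(473 - 14) = sqrt(459) = 3*sqrt(51)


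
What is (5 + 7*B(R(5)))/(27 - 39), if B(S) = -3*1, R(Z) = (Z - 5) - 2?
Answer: 4/3 ≈ 1.3333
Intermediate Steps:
R(Z) = -7 + Z (R(Z) = (-5 + Z) - 2 = -7 + Z)
B(S) = -3
(5 + 7*B(R(5)))/(27 - 39) = (5 + 7*(-3))/(27 - 39) = (5 - 21)/(-12) = -1/12*(-16) = 4/3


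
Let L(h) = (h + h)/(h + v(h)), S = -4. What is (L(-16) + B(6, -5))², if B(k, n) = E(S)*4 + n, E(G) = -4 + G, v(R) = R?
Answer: 1296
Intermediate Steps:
B(k, n) = -32 + n (B(k, n) = (-4 - 4)*4 + n = -8*4 + n = -32 + n)
L(h) = 1 (L(h) = (h + h)/(h + h) = (2*h)/((2*h)) = (2*h)*(1/(2*h)) = 1)
(L(-16) + B(6, -5))² = (1 + (-32 - 5))² = (1 - 37)² = (-36)² = 1296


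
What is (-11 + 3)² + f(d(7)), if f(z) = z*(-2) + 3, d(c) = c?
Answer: 53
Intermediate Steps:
f(z) = 3 - 2*z (f(z) = -2*z + 3 = 3 - 2*z)
(-11 + 3)² + f(d(7)) = (-11 + 3)² + (3 - 2*7) = (-8)² + (3 - 14) = 64 - 11 = 53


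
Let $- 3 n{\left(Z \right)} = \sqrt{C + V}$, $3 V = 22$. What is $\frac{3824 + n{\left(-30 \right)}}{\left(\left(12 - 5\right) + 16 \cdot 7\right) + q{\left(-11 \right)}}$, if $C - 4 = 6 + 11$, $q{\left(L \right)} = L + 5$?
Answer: $\frac{3824}{113} - \frac{\sqrt{255}}{1017} \approx 33.825$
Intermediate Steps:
$V = \frac{22}{3}$ ($V = \frac{1}{3} \cdot 22 = \frac{22}{3} \approx 7.3333$)
$q{\left(L \right)} = 5 + L$
$C = 21$ ($C = 4 + \left(6 + 11\right) = 4 + 17 = 21$)
$n{\left(Z \right)} = - \frac{\sqrt{255}}{9}$ ($n{\left(Z \right)} = - \frac{\sqrt{21 + \frac{22}{3}}}{3} = - \frac{\sqrt{\frac{85}{3}}}{3} = - \frac{\frac{1}{3} \sqrt{255}}{3} = - \frac{\sqrt{255}}{9}$)
$\frac{3824 + n{\left(-30 \right)}}{\left(\left(12 - 5\right) + 16 \cdot 7\right) + q{\left(-11 \right)}} = \frac{3824 - \frac{\sqrt{255}}{9}}{\left(\left(12 - 5\right) + 16 \cdot 7\right) + \left(5 - 11\right)} = \frac{3824 - \frac{\sqrt{255}}{9}}{\left(\left(12 - 5\right) + 112\right) - 6} = \frac{3824 - \frac{\sqrt{255}}{9}}{\left(7 + 112\right) - 6} = \frac{3824 - \frac{\sqrt{255}}{9}}{119 - 6} = \frac{3824 - \frac{\sqrt{255}}{9}}{113} = \left(3824 - \frac{\sqrt{255}}{9}\right) \frac{1}{113} = \frac{3824}{113} - \frac{\sqrt{255}}{1017}$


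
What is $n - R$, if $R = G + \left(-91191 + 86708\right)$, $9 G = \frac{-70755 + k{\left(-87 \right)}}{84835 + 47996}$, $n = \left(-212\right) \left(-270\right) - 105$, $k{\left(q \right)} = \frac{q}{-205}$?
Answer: $\frac{1677881626022}{27230355} \approx 61618.0$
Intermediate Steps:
$k{\left(q \right)} = - \frac{q}{205}$ ($k{\left(q \right)} = q \left(- \frac{1}{205}\right) = - \frac{q}{205}$)
$n = 57135$ ($n = 57240 - 105 = 57135$)
$G = - \frac{1611632}{27230355}$ ($G = \frac{\left(-70755 - - \frac{87}{205}\right) \frac{1}{84835 + 47996}}{9} = \frac{\left(-70755 + \frac{87}{205}\right) \frac{1}{132831}}{9} = \frac{\left(- \frac{14504688}{205}\right) \frac{1}{132831}}{9} = \frac{1}{9} \left(- \frac{1611632}{3025595}\right) = - \frac{1611632}{27230355} \approx -0.059185$)
$R = - \frac{122075293097}{27230355}$ ($R = - \frac{1611632}{27230355} + \left(-91191 + 86708\right) = - \frac{1611632}{27230355} - 4483 = - \frac{122075293097}{27230355} \approx -4483.1$)
$n - R = 57135 - - \frac{122075293097}{27230355} = 57135 + \frac{122075293097}{27230355} = \frac{1677881626022}{27230355}$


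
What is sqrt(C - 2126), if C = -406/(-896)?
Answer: 3*I*sqrt(15115)/8 ≈ 46.104*I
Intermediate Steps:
C = 29/64 (C = -406*(-1/896) = 29/64 ≈ 0.45313)
sqrt(C - 2126) = sqrt(29/64 - 2126) = sqrt(-136035/64) = 3*I*sqrt(15115)/8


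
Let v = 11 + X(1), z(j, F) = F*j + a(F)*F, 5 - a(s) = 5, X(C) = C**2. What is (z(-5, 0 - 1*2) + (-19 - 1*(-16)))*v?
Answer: 84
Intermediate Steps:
a(s) = 0 (a(s) = 5 - 1*5 = 5 - 5 = 0)
z(j, F) = F*j (z(j, F) = F*j + 0*F = F*j + 0 = F*j)
v = 12 (v = 11 + 1**2 = 11 + 1 = 12)
(z(-5, 0 - 1*2) + (-19 - 1*(-16)))*v = ((0 - 1*2)*(-5) + (-19 - 1*(-16)))*12 = ((0 - 2)*(-5) + (-19 + 16))*12 = (-2*(-5) - 3)*12 = (10 - 3)*12 = 7*12 = 84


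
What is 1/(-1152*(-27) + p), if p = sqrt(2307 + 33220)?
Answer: 31104/967423289 - sqrt(35527)/967423289 ≈ 3.1957e-5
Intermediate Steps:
p = sqrt(35527) ≈ 188.49
1/(-1152*(-27) + p) = 1/(-1152*(-27) + sqrt(35527)) = 1/(31104 + sqrt(35527))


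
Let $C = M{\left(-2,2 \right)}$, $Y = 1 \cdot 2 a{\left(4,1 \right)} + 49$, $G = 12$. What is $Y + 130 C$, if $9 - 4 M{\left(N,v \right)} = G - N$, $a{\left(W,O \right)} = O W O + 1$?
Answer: $- \frac{207}{2} \approx -103.5$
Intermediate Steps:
$a{\left(W,O \right)} = 1 + W O^{2}$ ($a{\left(W,O \right)} = W O^{2} + 1 = 1 + W O^{2}$)
$M{\left(N,v \right)} = - \frac{3}{4} + \frac{N}{4}$ ($M{\left(N,v \right)} = \frac{9}{4} - \frac{12 - N}{4} = \frac{9}{4} + \left(-3 + \frac{N}{4}\right) = - \frac{3}{4} + \frac{N}{4}$)
$Y = 59$ ($Y = 1 \cdot 2 \left(1 + 4 \cdot 1^{2}\right) + 49 = 2 \left(1 + 4 \cdot 1\right) + 49 = 2 \left(1 + 4\right) + 49 = 2 \cdot 5 + 49 = 10 + 49 = 59$)
$C = - \frac{5}{4}$ ($C = - \frac{3}{4} + \frac{1}{4} \left(-2\right) = - \frac{3}{4} - \frac{1}{2} = - \frac{5}{4} \approx -1.25$)
$Y + 130 C = 59 + 130 \left(- \frac{5}{4}\right) = 59 - \frac{325}{2} = - \frac{207}{2}$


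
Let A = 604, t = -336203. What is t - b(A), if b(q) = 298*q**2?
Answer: -109051371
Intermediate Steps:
t - b(A) = -336203 - 298*604**2 = -336203 - 298*364816 = -336203 - 1*108715168 = -336203 - 108715168 = -109051371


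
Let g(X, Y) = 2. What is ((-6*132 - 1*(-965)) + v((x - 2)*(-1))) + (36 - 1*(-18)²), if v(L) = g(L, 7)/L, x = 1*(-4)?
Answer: -344/3 ≈ -114.67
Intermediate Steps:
x = -4
v(L) = 2/L
((-6*132 - 1*(-965)) + v((x - 2)*(-1))) + (36 - 1*(-18)²) = ((-6*132 - 1*(-965)) + 2/(((-4 - 2)*(-1)))) + (36 - 1*(-18)²) = ((-792 + 965) + 2/((-6*(-1)))) + (36 - 1*324) = (173 + 2/6) + (36 - 324) = (173 + 2*(⅙)) - 288 = (173 + ⅓) - 288 = 520/3 - 288 = -344/3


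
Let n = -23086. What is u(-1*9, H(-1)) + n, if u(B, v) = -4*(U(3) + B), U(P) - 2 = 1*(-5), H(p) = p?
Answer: -23038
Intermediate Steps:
U(P) = -3 (U(P) = 2 + 1*(-5) = 2 - 5 = -3)
u(B, v) = 12 - 4*B (u(B, v) = -4*(-3 + B) = 12 - 4*B)
u(-1*9, H(-1)) + n = (12 - (-4)*9) - 23086 = (12 - 4*(-9)) - 23086 = (12 + 36) - 23086 = 48 - 23086 = -23038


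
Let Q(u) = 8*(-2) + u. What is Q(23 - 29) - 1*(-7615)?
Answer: 7593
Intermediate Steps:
Q(u) = -16 + u
Q(23 - 29) - 1*(-7615) = (-16 + (23 - 29)) - 1*(-7615) = (-16 - 6) + 7615 = -22 + 7615 = 7593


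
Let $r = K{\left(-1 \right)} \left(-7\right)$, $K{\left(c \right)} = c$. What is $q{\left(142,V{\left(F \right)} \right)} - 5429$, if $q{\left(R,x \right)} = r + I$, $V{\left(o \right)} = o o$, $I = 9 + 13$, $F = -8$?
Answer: $-5400$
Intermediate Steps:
$I = 22$
$r = 7$ ($r = \left(-1\right) \left(-7\right) = 7$)
$V{\left(o \right)} = o^{2}$
$q{\left(R,x \right)} = 29$ ($q{\left(R,x \right)} = 7 + 22 = 29$)
$q{\left(142,V{\left(F \right)} \right)} - 5429 = 29 - 5429 = -5400$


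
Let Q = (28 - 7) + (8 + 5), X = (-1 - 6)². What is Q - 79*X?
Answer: -3837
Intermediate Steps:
X = 49 (X = (-7)² = 49)
Q = 34 (Q = 21 + 13 = 34)
Q - 79*X = 34 - 79*49 = 34 - 3871 = -3837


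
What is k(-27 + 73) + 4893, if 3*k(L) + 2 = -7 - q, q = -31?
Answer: 14701/3 ≈ 4900.3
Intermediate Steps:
k(L) = 22/3 (k(L) = -⅔ + (-7 - 1*(-31))/3 = -⅔ + (-7 + 31)/3 = -⅔ + (⅓)*24 = -⅔ + 8 = 22/3)
k(-27 + 73) + 4893 = 22/3 + 4893 = 14701/3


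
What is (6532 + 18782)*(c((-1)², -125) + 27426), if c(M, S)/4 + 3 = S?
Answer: 681300996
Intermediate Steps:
c(M, S) = -12 + 4*S
(6532 + 18782)*(c((-1)², -125) + 27426) = (6532 + 18782)*((-12 + 4*(-125)) + 27426) = 25314*((-12 - 500) + 27426) = 25314*(-512 + 27426) = 25314*26914 = 681300996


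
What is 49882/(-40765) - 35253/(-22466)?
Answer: 316439533/915826490 ≈ 0.34552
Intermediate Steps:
49882/(-40765) - 35253/(-22466) = 49882*(-1/40765) - 35253*(-1/22466) = -49882/40765 + 35253/22466 = 316439533/915826490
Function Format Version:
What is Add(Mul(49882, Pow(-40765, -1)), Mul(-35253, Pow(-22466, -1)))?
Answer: Rational(316439533, 915826490) ≈ 0.34552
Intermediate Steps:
Add(Mul(49882, Pow(-40765, -1)), Mul(-35253, Pow(-22466, -1))) = Add(Mul(49882, Rational(-1, 40765)), Mul(-35253, Rational(-1, 22466))) = Add(Rational(-49882, 40765), Rational(35253, 22466)) = Rational(316439533, 915826490)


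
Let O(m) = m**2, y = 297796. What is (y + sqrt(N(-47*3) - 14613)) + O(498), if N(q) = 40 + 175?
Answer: 545800 + I*sqrt(14398) ≈ 5.458e+5 + 119.99*I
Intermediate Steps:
N(q) = 215
(y + sqrt(N(-47*3) - 14613)) + O(498) = (297796 + sqrt(215 - 14613)) + 498**2 = (297796 + sqrt(-14398)) + 248004 = (297796 + I*sqrt(14398)) + 248004 = 545800 + I*sqrt(14398)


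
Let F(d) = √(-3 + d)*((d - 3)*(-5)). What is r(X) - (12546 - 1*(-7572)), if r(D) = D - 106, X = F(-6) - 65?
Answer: -20289 + 135*I ≈ -20289.0 + 135.0*I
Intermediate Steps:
F(d) = √(-3 + d)*(15 - 5*d) (F(d) = √(-3 + d)*((-3 + d)*(-5)) = √(-3 + d)*(15 - 5*d))
X = -65 + 135*I (X = -5*(-3 - 6)^(3/2) - 65 = -(-135)*I - 65 = 135*I - 65 = -65 + 135*I ≈ -65.0 + 135.0*I)
r(D) = -106 + D
r(X) - (12546 - 1*(-7572)) = (-106 + (-65 + 135*I)) - (12546 - 1*(-7572)) = (-171 + 135*I) - (12546 + 7572) = (-171 + 135*I) - 1*20118 = (-171 + 135*I) - 20118 = -20289 + 135*I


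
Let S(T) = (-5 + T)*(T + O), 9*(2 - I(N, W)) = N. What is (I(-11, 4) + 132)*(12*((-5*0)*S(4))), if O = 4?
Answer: 0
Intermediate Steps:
I(N, W) = 2 - N/9
S(T) = (-5 + T)*(4 + T) (S(T) = (-5 + T)*(T + 4) = (-5 + T)*(4 + T))
(I(-11, 4) + 132)*(12*((-5*0)*S(4))) = ((2 - ⅑*(-11)) + 132)*(12*((-5*0)*(-20 + 4² - 1*4))) = ((2 + 11/9) + 132)*(12*(0*(-20 + 16 - 4))) = (29/9 + 132)*(12*(0*(-8))) = 1217*(12*0)/9 = (1217/9)*0 = 0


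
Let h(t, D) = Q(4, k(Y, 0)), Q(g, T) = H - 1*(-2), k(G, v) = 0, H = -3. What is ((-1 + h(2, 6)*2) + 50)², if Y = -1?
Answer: 2209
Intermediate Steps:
Q(g, T) = -1 (Q(g, T) = -3 - 1*(-2) = -3 + 2 = -1)
h(t, D) = -1
((-1 + h(2, 6)*2) + 50)² = ((-1 - 1*2) + 50)² = ((-1 - 2) + 50)² = (-3 + 50)² = 47² = 2209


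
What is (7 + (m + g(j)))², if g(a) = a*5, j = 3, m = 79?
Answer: 10201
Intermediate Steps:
g(a) = 5*a
(7 + (m + g(j)))² = (7 + (79 + 5*3))² = (7 + (79 + 15))² = (7 + 94)² = 101² = 10201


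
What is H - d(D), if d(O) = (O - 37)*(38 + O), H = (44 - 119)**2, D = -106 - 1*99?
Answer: -34789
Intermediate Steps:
D = -205 (D = -106 - 99 = -205)
H = 5625 (H = (-75)**2 = 5625)
d(O) = (-37 + O)*(38 + O)
H - d(D) = 5625 - (-1406 - 205 + (-205)**2) = 5625 - (-1406 - 205 + 42025) = 5625 - 1*40414 = 5625 - 40414 = -34789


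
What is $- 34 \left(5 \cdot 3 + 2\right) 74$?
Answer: $-42772$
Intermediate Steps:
$- 34 \left(5 \cdot 3 + 2\right) 74 = - 34 \left(15 + 2\right) 74 = \left(-34\right) 17 \cdot 74 = \left(-578\right) 74 = -42772$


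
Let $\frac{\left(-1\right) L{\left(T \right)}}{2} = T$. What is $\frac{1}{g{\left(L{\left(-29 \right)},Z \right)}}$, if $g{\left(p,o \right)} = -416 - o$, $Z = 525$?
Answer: $- \frac{1}{941} \approx -0.0010627$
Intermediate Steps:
$L{\left(T \right)} = - 2 T$
$\frac{1}{g{\left(L{\left(-29 \right)},Z \right)}} = \frac{1}{-416 - 525} = \frac{1}{-941} = - \frac{1}{941}$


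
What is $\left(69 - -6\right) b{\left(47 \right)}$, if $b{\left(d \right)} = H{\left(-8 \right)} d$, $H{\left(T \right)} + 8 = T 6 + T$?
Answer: $-225600$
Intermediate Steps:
$H{\left(T \right)} = -8 + 7 T$ ($H{\left(T \right)} = -8 + \left(T 6 + T\right) = -8 + \left(6 T + T\right) = -8 + 7 T$)
$b{\left(d \right)} = - 64 d$ ($b{\left(d \right)} = \left(-8 + 7 \left(-8\right)\right) d = \left(-8 - 56\right) d = - 64 d$)
$\left(69 - -6\right) b{\left(47 \right)} = \left(69 - -6\right) \left(\left(-64\right) 47\right) = \left(69 + 6\right) \left(-3008\right) = 75 \left(-3008\right) = -225600$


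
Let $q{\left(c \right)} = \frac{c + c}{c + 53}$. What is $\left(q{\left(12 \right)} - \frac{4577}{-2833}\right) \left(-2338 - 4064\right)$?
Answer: $- \frac{2339911794}{184145} \approx -12707.0$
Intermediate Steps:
$q{\left(c \right)} = \frac{2 c}{53 + c}$
$\left(q{\left(12 \right)} - \frac{4577}{-2833}\right) \left(-2338 - 4064\right) = \left(2 \cdot 12 \frac{1}{53 + 12} - \frac{4577}{-2833}\right) \left(-2338 - 4064\right) = \left(2 \cdot 12 \cdot \frac{1}{65} - - \frac{4577}{2833}\right) \left(-6402\right) = \left(2 \cdot 12 \cdot \frac{1}{65} + \frac{4577}{2833}\right) \left(-6402\right) = \left(\frac{24}{65} + \frac{4577}{2833}\right) \left(-6402\right) = \frac{365497}{184145} \left(-6402\right) = - \frac{2339911794}{184145}$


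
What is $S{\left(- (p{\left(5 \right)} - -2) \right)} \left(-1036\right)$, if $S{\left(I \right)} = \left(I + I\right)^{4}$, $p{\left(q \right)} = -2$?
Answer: $0$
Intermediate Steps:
$S{\left(I \right)} = 16 I^{4}$ ($S{\left(I \right)} = \left(2 I\right)^{4} = 16 I^{4}$)
$S{\left(- (p{\left(5 \right)} - -2) \right)} \left(-1036\right) = 16 \left(- (-2 - -2)\right)^{4} \left(-1036\right) = 16 \left(- (-2 + \left(-1 + 3\right))\right)^{4} \left(-1036\right) = 16 \left(- (-2 + 2)\right)^{4} \left(-1036\right) = 16 \left(\left(-1\right) 0\right)^{4} \left(-1036\right) = 16 \cdot 0^{4} \left(-1036\right) = 16 \cdot 0 \left(-1036\right) = 0 \left(-1036\right) = 0$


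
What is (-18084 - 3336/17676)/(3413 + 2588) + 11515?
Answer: 101759893585/8839473 ≈ 11512.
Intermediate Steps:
(-18084 - 3336/17676)/(3413 + 2588) + 11515 = (-18084 - 3336*1/17676)/6001 + 11515 = (-18084 - 278/1473)*(1/6001) + 11515 = -26638010/1473*1/6001 + 11515 = -26638010/8839473 + 11515 = 101759893585/8839473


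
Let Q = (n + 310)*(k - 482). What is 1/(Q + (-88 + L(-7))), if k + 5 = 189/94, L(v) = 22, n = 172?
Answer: -47/10990051 ≈ -4.2766e-6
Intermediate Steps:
k = -281/94 (k = -5 + 189/94 = -281/94 ≈ -2.9894)
Q = -10986949/47 (Q = (172 + 310)*(-281/94 - 482) = 482*(-45589/94) = -10986949/47 ≈ -2.3376e+5)
1/(Q + (-88 + L(-7))) = 1/(-10986949/47 + (-88 + 22)) = 1/(-10986949/47 - 66) = 1/(-10990051/47) = -47/10990051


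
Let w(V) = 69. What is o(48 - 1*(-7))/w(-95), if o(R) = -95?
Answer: -95/69 ≈ -1.3768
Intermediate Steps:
o(48 - 1*(-7))/w(-95) = -95/69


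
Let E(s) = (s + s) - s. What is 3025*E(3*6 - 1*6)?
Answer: 36300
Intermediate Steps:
E(s) = s (E(s) = 2*s - s = s)
3025*E(3*6 - 1*6) = 3025*(3*6 - 1*6) = 3025*(18 - 6) = 3025*12 = 36300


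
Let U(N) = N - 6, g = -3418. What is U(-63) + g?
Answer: -3487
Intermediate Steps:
U(N) = -6 + N
U(-63) + g = (-6 - 63) - 3418 = -69 - 3418 = -3487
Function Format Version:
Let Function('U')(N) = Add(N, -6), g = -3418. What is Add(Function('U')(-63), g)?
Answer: -3487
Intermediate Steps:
Function('U')(N) = Add(-6, N)
Add(Function('U')(-63), g) = Add(Add(-6, -63), -3418) = Add(-69, -3418) = -3487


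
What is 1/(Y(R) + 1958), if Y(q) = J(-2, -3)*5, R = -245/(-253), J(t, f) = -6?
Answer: 1/1928 ≈ 0.00051867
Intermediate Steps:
R = 245/253 (R = -245*(-1/253) = 245/253 ≈ 0.96838)
Y(q) = -30 (Y(q) = -6*5 = -30)
1/(Y(R) + 1958) = 1/(-30 + 1958) = 1/1928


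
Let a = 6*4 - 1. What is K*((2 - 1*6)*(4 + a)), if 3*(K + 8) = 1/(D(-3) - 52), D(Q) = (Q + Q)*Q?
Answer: 14706/17 ≈ 865.06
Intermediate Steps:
D(Q) = 2*Q**2 (D(Q) = (2*Q)*Q = 2*Q**2)
a = 23 (a = 24 - 1 = 23)
K = -817/102 (K = -8 + 1/(3*(2*(-3)**2 - 52)) = -8 + 1/(3*(2*9 - 52)) = -8 + 1/(3*(18 - 52)) = -8 + (1/3)/(-34) = -8 + (1/3)*(-1/34) = -8 - 1/102 = -817/102 ≈ -8.0098)
K*((2 - 1*6)*(4 + a)) = -817*(2 - 1*6)*(4 + 23)/102 = -817*(2 - 6)*27/102 = -(-1634)*27/51 = -817/102*(-108) = 14706/17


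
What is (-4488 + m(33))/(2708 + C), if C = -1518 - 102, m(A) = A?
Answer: -4455/1088 ≈ -4.0947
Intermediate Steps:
C = -1620
(-4488 + m(33))/(2708 + C) = (-4488 + 33)/(2708 - 1620) = -4455/1088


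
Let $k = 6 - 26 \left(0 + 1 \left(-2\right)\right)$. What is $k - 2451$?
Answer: $-2393$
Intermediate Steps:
$k = 58$ ($k = 6 - 26 \left(0 - 2\right) = 6 - -52 = 6 + 52 = 58$)
$k - 2451 = 58 - 2451 = -2393$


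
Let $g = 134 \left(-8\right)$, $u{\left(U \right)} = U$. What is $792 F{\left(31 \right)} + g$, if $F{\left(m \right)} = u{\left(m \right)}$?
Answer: $23480$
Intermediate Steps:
$g = -1072$
$F{\left(m \right)} = m$
$792 F{\left(31 \right)} + g = 792 \cdot 31 - 1072 = 24552 - 1072 = 23480$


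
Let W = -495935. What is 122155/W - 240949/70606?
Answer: -2329453059/636654302 ≈ -3.6589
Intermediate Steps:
122155/W - 240949/70606 = 122155/(-495935) - 240949/70606 = 122155*(-1/495935) - 240949*1/70606 = -2221/9017 - 240949/70606 = -2329453059/636654302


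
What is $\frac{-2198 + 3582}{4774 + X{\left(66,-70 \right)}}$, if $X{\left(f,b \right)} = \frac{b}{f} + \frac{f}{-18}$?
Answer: $\frac{7612}{26231} \approx 0.29019$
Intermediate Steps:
$X{\left(f,b \right)} = - \frac{f}{18} + \frac{b}{f}$ ($X{\left(f,b \right)} = \frac{b}{f} + f \left(- \frac{1}{18}\right) = \frac{b}{f} - \frac{f}{18} = - \frac{f}{18} + \frac{b}{f}$)
$\frac{-2198 + 3582}{4774 + X{\left(66,-70 \right)}} = \frac{-2198 + 3582}{4774 - \left(\frac{11}{3} + \frac{70}{66}\right)} = \frac{1384}{4774 - \frac{52}{11}} = \frac{1384}{\frac{52462}{11}} = 1384 \cdot \frac{11}{52462} = \frac{7612}{26231}$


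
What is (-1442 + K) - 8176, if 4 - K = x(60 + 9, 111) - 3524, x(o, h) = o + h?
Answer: -6270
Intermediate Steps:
x(o, h) = h + o
K = 3348 (K = 4 - ((111 + (60 + 9)) - 3524) = 4 - ((111 + 69) - 3524) = 4 - (180 - 3524) = 4 - 1*(-3344) = 4 + 3344 = 3348)
(-1442 + K) - 8176 = (-1442 + 3348) - 8176 = 1906 - 8176 = -6270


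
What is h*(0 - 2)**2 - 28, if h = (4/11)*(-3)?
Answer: -356/11 ≈ -32.364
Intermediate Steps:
h = -12/11 (h = (4*(1/11))*(-3) = (4/11)*(-3) = -12/11 ≈ -1.0909)
h*(0 - 2)**2 - 28 = -12*(0 - 2)**2/11 - 28 = -12/11*(-2)**2 - 28 = -12/11*4 - 28 = -48/11 - 28 = -356/11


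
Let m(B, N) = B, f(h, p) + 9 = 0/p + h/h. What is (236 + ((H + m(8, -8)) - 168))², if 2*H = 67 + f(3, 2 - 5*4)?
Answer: 44521/4 ≈ 11130.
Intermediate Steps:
f(h, p) = -8 (f(h, p) = -9 + (0/p + h/h) = -9 + (0 + 1) = -9 + 1 = -8)
H = 59/2 (H = (67 - 8)/2 = (½)*59 = 59/2 ≈ 29.500)
(236 + ((H + m(8, -8)) - 168))² = (236 + ((59/2 + 8) - 168))² = (236 + (75/2 - 168))² = (236 - 261/2)² = (211/2)² = 44521/4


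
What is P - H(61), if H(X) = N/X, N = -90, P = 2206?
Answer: 134656/61 ≈ 2207.5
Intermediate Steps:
H(X) = -90/X
P - H(61) = 2206 - (-90)/61 = 2206 - 1*(-90/61) = 2206 + 90/61 = 134656/61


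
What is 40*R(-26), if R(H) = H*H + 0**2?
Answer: 27040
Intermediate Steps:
R(H) = H**2 (R(H) = H**2 + 0 = H**2)
40*R(-26) = 40*(-26)**2 = 40*676 = 27040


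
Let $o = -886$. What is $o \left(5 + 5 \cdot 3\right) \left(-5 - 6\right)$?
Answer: $194920$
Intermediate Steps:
$o \left(5 + 5 \cdot 3\right) \left(-5 - 6\right) = - 886 \left(5 + 5 \cdot 3\right) \left(-5 - 6\right) = - 886 \left(5 + 15\right) \left(-5 - 6\right) = - 886 \cdot 20 \left(-11\right) = \left(-886\right) \left(-220\right) = 194920$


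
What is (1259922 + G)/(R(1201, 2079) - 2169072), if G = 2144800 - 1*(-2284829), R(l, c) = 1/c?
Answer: -11828576529/4509500687 ≈ -2.6230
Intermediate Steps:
G = 4429629 (G = 2144800 + 2284829 = 4429629)
(1259922 + G)/(R(1201, 2079) - 2169072) = (1259922 + 4429629)/(1/2079 - 2169072) = 5689551/(1/2079 - 2169072) = 5689551/(-4509500687/2079) = 5689551*(-2079/4509500687) = -11828576529/4509500687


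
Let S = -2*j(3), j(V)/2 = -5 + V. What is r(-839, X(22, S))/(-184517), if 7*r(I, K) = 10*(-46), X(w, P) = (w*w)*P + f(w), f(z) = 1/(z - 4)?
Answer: 460/1291619 ≈ 0.00035614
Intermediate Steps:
j(V) = -10 + 2*V (j(V) = 2*(-5 + V) = -10 + 2*V)
f(z) = 1/(-4 + z)
S = 8 (S = -2*(-10 + 2*3) = -2*(-10 + 6) = -2*(-4) = 8)
X(w, P) = 1/(-4 + w) + P*w² (X(w, P) = (w*w)*P + 1/(-4 + w) = w²*P + 1/(-4 + w) = P*w² + 1/(-4 + w) = 1/(-4 + w) + P*w²)
r(I, K) = -460/7 (r(I, K) = (10*(-46))/7 = (⅐)*(-460) = -460/7)
r(-839, X(22, S))/(-184517) = -460/7/(-184517) = -460/7*(-1/184517) = 460/1291619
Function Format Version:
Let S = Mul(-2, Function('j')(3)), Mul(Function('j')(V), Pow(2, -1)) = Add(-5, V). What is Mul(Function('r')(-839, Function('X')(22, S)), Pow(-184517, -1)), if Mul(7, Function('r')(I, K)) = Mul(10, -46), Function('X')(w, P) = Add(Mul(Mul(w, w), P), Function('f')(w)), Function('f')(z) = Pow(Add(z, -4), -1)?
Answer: Rational(460, 1291619) ≈ 0.00035614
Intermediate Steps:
Function('j')(V) = Add(-10, Mul(2, V)) (Function('j')(V) = Mul(2, Add(-5, V)) = Add(-10, Mul(2, V)))
Function('f')(z) = Pow(Add(-4, z), -1)
S = 8 (S = Mul(-2, Add(-10, Mul(2, 3))) = Mul(-2, Add(-10, 6)) = Mul(-2, -4) = 8)
Function('X')(w, P) = Add(Pow(Add(-4, w), -1), Mul(P, Pow(w, 2))) (Function('X')(w, P) = Add(Mul(Mul(w, w), P), Pow(Add(-4, w), -1)) = Add(Mul(Pow(w, 2), P), Pow(Add(-4, w), -1)) = Add(Mul(P, Pow(w, 2)), Pow(Add(-4, w), -1)) = Add(Pow(Add(-4, w), -1), Mul(P, Pow(w, 2))))
Function('r')(I, K) = Rational(-460, 7) (Function('r')(I, K) = Mul(Rational(1, 7), Mul(10, -46)) = Mul(Rational(1, 7), -460) = Rational(-460, 7))
Mul(Function('r')(-839, Function('X')(22, S)), Pow(-184517, -1)) = Mul(Rational(-460, 7), Pow(-184517, -1)) = Mul(Rational(-460, 7), Rational(-1, 184517)) = Rational(460, 1291619)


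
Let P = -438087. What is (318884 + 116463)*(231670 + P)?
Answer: -89863021699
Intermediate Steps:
(318884 + 116463)*(231670 + P) = (318884 + 116463)*(231670 - 438087) = 435347*(-206417) = -89863021699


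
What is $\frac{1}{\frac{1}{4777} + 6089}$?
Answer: $\frac{4777}{29087154} \approx 0.00016423$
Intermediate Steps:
$\frac{1}{\frac{1}{4777} + 6089} = \frac{1}{\frac{29087154}{4777}} = \frac{4777}{29087154}$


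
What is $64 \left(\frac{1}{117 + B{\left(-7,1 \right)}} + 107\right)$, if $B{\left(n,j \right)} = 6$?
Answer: $\frac{842368}{123} \approx 6848.5$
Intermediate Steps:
$64 \left(\frac{1}{117 + B{\left(-7,1 \right)}} + 107\right) = 64 \left(\frac{1}{117 + 6} + 107\right) = 64 \left(\frac{1}{123} + 107\right) = 64 \cdot \frac{13162}{123} = \frac{842368}{123}$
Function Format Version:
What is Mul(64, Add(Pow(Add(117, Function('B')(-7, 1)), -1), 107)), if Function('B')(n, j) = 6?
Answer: Rational(842368, 123) ≈ 6848.5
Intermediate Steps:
Mul(64, Add(Pow(Add(117, Function('B')(-7, 1)), -1), 107)) = Mul(64, Add(Pow(Add(117, 6), -1), 107)) = Mul(64, Add(Pow(123, -1), 107)) = Mul(64, Add(Rational(1, 123), 107)) = Mul(64, Rational(13162, 123)) = Rational(842368, 123)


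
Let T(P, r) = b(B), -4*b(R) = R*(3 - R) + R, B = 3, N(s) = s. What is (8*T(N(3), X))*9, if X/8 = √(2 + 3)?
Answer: -54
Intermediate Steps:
X = 8*√5 (X = 8*√(2 + 3) = 8*√5 ≈ 17.889)
b(R) = -R/4 - R*(3 - R)/4 (b(R) = -(R*(3 - R) + R)/4 = -(R + R*(3 - R))/4 = -R/4 - R*(3 - R)/4)
T(P, r) = -¾ (T(P, r) = (¼)*3*(-4 + 3) = (¼)*3*(-1) = -¾)
(8*T(N(3), X))*9 = (8*(-¾))*9 = -6*9 = -54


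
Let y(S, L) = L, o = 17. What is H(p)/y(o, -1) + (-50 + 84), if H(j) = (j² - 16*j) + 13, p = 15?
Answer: 36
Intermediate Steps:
H(j) = 13 + j² - 16*j
H(p)/y(o, -1) + (-50 + 84) = (13 + 15² - 16*15)/(-1) + (-50 + 84) = -(13 + 225 - 240) + 34 = -1*(-2) + 34 = 2 + 34 = 36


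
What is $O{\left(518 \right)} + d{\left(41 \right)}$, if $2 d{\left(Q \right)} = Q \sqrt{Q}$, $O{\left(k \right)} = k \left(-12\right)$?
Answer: $-6216 + \frac{41 \sqrt{41}}{2} \approx -6084.7$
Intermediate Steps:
$O{\left(k \right)} = - 12 k$
$d{\left(Q \right)} = \frac{Q^{\frac{3}{2}}}{2}$ ($d{\left(Q \right)} = \frac{Q \sqrt{Q}}{2} = \frac{Q^{\frac{3}{2}}}{2}$)
$O{\left(518 \right)} + d{\left(41 \right)} = \left(-12\right) 518 + \frac{41^{\frac{3}{2}}}{2} = -6216 + \frac{41 \sqrt{41}}{2}$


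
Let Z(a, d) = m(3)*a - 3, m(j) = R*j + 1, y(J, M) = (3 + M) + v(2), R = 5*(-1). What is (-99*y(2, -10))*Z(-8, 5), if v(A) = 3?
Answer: 43164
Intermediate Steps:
R = -5
y(J, M) = 6 + M (y(J, M) = (3 + M) + 3 = 6 + M)
m(j) = 1 - 5*j (m(j) = -5*j + 1 = 1 - 5*j)
Z(a, d) = -3 - 14*a (Z(a, d) = (1 - 5*3)*a - 3 = (1 - 15)*a - 3 = -14*a - 3 = -3 - 14*a)
(-99*y(2, -10))*Z(-8, 5) = (-99*(6 - 10))*(-3 - 14*(-8)) = (-99*(-4))*(-3 + 112) = 396*109 = 43164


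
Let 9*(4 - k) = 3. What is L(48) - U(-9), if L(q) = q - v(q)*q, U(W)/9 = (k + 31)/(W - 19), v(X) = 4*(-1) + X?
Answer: -14370/7 ≈ -2052.9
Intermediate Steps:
v(X) = -4 + X
k = 11/3 (k = 4 - ⅑*3 = 4 - ⅓ = 11/3 ≈ 3.6667)
U(W) = 312/(-19 + W) (U(W) = 9*((11/3 + 31)/(W - 19)) = 9*(104/(3*(-19 + W))) = 312/(-19 + W))
L(q) = q - q*(-4 + q) (L(q) = q - (-4 + q)*q = q - q*(-4 + q))
L(48) - U(-9) = 48*(5 - 1*48) - 312/(-19 - 9) = 48*(5 - 48) - 312/(-28) = 48*(-43) - 312*(-1)/28 = -2064 - 1*(-78/7) = -2064 + 78/7 = -14370/7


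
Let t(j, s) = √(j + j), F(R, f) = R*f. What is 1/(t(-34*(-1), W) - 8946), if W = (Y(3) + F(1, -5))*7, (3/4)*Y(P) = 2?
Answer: -4473/40015424 - √17/40015424 ≈ -0.00011188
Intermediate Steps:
Y(P) = 8/3 (Y(P) = (4/3)*2 = 8/3)
W = -49/3 (W = (8/3 + 1*(-5))*7 = (8/3 - 5)*7 = -7/3*7 = -49/3 ≈ -16.333)
t(j, s) = √2*√j (t(j, s) = √(2*j) = √2*√j)
1/(t(-34*(-1), W) - 8946) = 1/(√2*√(-34*(-1)) - 8946) = 1/(√2*√34 - 8946) = 1/(2*√17 - 8946) = 1/(-8946 + 2*√17)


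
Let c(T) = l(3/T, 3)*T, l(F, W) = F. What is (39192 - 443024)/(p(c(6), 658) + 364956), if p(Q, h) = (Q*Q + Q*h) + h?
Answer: -403832/367597 ≈ -1.0986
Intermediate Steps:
c(T) = 3 (c(T) = (3/T)*T = 3)
p(Q, h) = h + Q² + Q*h (p(Q, h) = (Q² + Q*h) + h = h + Q² + Q*h)
(39192 - 443024)/(p(c(6), 658) + 364956) = (39192 - 443024)/((658 + 3² + 3*658) + 364956) = -403832/((658 + 9 + 1974) + 364956) = -403832/(2641 + 364956) = -403832/367597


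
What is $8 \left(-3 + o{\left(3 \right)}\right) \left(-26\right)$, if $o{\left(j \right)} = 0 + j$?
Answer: $0$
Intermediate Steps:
$o{\left(j \right)} = j$
$8 \left(-3 + o{\left(3 \right)}\right) \left(-26\right) = 8 \left(-3 + 3\right) \left(-26\right) = 8 \cdot 0 \left(-26\right) = 0 \left(-26\right) = 0$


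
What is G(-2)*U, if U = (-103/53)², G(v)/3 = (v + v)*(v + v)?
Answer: 509232/2809 ≈ 181.29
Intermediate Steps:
G(v) = 12*v² (G(v) = 3*((v + v)*(v + v)) = 3*((2*v)*(2*v)) = 3*(4*v²) = 12*v²)
U = 10609/2809 (U = (-103*1/53)² = (-103/53)² = 10609/2809 ≈ 3.7768)
G(-2)*U = (12*(-2)²)*(10609/2809) = (12*4)*(10609/2809) = 48*(10609/2809) = 509232/2809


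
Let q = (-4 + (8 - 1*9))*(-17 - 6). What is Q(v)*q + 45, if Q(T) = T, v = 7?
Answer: 850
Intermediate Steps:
q = 115 (q = (-4 + (8 - 9))*(-23) = (-4 - 1)*(-23) = -5*(-23) = 115)
Q(v)*q + 45 = 7*115 + 45 = 805 + 45 = 850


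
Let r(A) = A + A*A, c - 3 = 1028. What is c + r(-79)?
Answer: 7193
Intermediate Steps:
c = 1031 (c = 3 + 1028 = 1031)
r(A) = A + A**2
c + r(-79) = 1031 - 79*(1 - 79) = 1031 - 79*(-78) = 1031 + 6162 = 7193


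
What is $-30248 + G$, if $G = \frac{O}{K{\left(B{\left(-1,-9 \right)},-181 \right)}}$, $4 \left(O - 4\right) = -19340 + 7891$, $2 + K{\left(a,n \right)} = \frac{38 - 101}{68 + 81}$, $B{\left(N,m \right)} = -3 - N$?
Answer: $- \frac{41974595}{1444} \approx -29068.0$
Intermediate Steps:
$K{\left(a,n \right)} = - \frac{361}{149}$ ($K{\left(a,n \right)} = -2 + \frac{38 - 101}{68 + 81} = -2 - \frac{63}{149} = - \frac{361}{149}$)
$O = - \frac{11433}{4}$ ($O = 4 + \frac{-19340 + 7891}{4} = 4 + \frac{1}{4} \left(-11449\right) = 4 - \frac{11449}{4} = - \frac{11433}{4} \approx -2858.3$)
$G = \frac{1703517}{1444}$ ($G = - \frac{11433}{4 \left(- \frac{361}{149}\right)} = \left(- \frac{11433}{4}\right) \left(- \frac{149}{361}\right) = \frac{1703517}{1444} \approx 1179.7$)
$-30248 + G = -30248 + \frac{1703517}{1444} = - \frac{41974595}{1444}$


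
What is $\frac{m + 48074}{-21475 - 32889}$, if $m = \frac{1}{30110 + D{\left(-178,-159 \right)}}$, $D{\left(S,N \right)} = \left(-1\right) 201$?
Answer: $- \frac{1437845267}{1625972876} \approx -0.8843$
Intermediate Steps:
$D{\left(S,N \right)} = -201$
$m = \frac{1}{29909}$ ($m = \frac{1}{30110 - 201} = \frac{1}{29909} \approx 3.3435 \cdot 10^{-5}$)
$\frac{m + 48074}{-21475 - 32889} = \frac{\frac{1}{29909} + 48074}{-21475 - 32889} = \frac{1437845267}{29909 \left(-54364\right)} = \frac{1437845267}{29909} \left(- \frac{1}{54364}\right) = - \frac{1437845267}{1625972876}$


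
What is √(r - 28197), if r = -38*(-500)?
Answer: I*√9197 ≈ 95.901*I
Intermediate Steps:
r = 19000
√(r - 28197) = √(19000 - 28197) = √(-9197) = I*√9197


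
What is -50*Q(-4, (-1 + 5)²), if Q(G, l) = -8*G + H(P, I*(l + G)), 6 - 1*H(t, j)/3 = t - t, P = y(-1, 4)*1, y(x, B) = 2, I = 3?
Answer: -2500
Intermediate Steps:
P = 2 (P = 2*1 = 2)
H(t, j) = 18 (H(t, j) = 18 - 3*(t - t) = 18 - 3*0 = 18 + 0 = 18)
Q(G, l) = 18 - 8*G (Q(G, l) = -8*G + 18 = 18 - 8*G)
-50*Q(-4, (-1 + 5)²) = -50*(18 - 8*(-4)) = -50*(18 + 32) = -50*50 = -2500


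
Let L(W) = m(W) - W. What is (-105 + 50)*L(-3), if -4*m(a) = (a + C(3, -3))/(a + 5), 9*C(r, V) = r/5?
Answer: -1111/6 ≈ -185.17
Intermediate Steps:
C(r, V) = r/45 (C(r, V) = (r/5)/9 = r/45)
m(a) = -(1/15 + a)/(4*(5 + a)) (m(a) = -(a + (1/45)*3)/(4*(a + 5)) = -(a + 1/15)/(4*(5 + a)) = -(1/15 + a)/(4*(5 + a)))
L(W) = -W + (-1 - 15*W)/(60*(5 + W)) (L(W) = (-1 - 15*W)/(60*(5 + W)) - W = -W + (-1 - 15*W)/(60*(5 + W)))
(-105 + 50)*L(-3) = (-105 + 50)*((-1 - 315*(-3) - 60*(-3)**2)/(60*(5 - 3))) = -11*(-1 + 945 - 60*9)/(12*2) = -11*(-1 + 945 - 540)/(12*2) = -11*404/(12*2) = -55*101/30 = -1111/6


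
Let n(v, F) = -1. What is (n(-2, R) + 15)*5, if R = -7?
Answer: 70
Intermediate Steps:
(n(-2, R) + 15)*5 = (-1 + 15)*5 = 14*5 = 70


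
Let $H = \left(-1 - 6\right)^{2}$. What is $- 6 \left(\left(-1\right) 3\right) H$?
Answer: $882$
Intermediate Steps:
$H = 49$ ($H = \left(-7\right)^{2} = 49$)
$- 6 \left(\left(-1\right) 3\right) H = - 6 \left(\left(-1\right) 3\right) 49 = \left(-6\right) \left(-3\right) 49 = 18 \cdot 49 = 882$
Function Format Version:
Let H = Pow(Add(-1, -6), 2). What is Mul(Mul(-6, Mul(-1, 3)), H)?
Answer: 882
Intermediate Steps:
H = 49 (H = Pow(-7, 2) = 49)
Mul(Mul(-6, Mul(-1, 3)), H) = Mul(Mul(-6, Mul(-1, 3)), 49) = Mul(Mul(-6, -3), 49) = Mul(18, 49) = 882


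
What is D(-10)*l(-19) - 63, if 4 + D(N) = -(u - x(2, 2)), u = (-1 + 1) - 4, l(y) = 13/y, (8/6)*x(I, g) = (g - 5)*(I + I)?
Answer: -1080/19 ≈ -56.842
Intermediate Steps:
x(I, g) = 3*I*(-5 + g)/2 (x(I, g) = 3*((g - 5)*(I + I))/4 = 3*((-5 + g)*(2*I))/4 = 3*(2*I*(-5 + g))/4 = 3*I*(-5 + g)/2)
u = -4 (u = 0 - 4 = -4)
D(N) = -9 (D(N) = -4 - (-4 - 3*2*(-5 + 2)/2) = -4 - (-4 - 3*2*(-3)/2) = -4 - (-4 - 1*(-9)) = -4 - (-4 + 9) = -4 - 1*5 = -4 - 5 = -9)
D(-10)*l(-19) - 63 = -117/(-19) - 63 = -117*(-1)/19 - 63 = -9*(-13/19) - 63 = 117/19 - 63 = -1080/19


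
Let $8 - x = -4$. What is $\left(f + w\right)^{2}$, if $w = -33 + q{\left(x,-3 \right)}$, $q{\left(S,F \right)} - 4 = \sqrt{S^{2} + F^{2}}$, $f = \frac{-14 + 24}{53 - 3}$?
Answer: $\frac{24561}{25} - \frac{864 \sqrt{17}}{5} \approx 269.97$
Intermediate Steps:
$f = \frac{1}{5}$ ($f = \frac{10}{50} = 10 \cdot \frac{1}{50} = \frac{1}{5} \approx 0.2$)
$x = 12$ ($x = 8 - -4 = 8 + 4 = 12$)
$q{\left(S,F \right)} = 4 + \sqrt{F^{2} + S^{2}}$ ($q{\left(S,F \right)} = 4 + \sqrt{S^{2} + F^{2}} = 4 + \sqrt{F^{2} + S^{2}}$)
$w = -29 + 3 \sqrt{17}$ ($w = -33 + \left(4 + \sqrt{\left(-3\right)^{2} + 12^{2}}\right) = -33 + \left(4 + \sqrt{9 + 144}\right) = -33 + \left(4 + \sqrt{153}\right) = -33 + \left(4 + 3 \sqrt{17}\right) = -29 + 3 \sqrt{17} \approx -16.631$)
$\left(f + w\right)^{2} = \left(\frac{1}{5} - \left(29 - 3 \sqrt{17}\right)\right)^{2} = \left(- \frac{144}{5} + 3 \sqrt{17}\right)^{2}$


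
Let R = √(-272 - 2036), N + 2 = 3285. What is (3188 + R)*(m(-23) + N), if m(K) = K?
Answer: 10392880 + 6520*I*√577 ≈ 1.0393e+7 + 1.5662e+5*I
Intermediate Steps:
N = 3283 (N = -2 + 3285 = 3283)
R = 2*I*√577 (R = √(-2308) = 2*I*√577 ≈ 48.042*I)
(3188 + R)*(m(-23) + N) = (3188 + 2*I*√577)*(-23 + 3283) = (3188 + 2*I*√577)*3260 = 10392880 + 6520*I*√577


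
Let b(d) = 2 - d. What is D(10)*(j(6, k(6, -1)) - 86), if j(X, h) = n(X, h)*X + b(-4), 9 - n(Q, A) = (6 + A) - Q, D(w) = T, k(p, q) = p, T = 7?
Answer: -434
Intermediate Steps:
D(w) = 7
n(Q, A) = 3 + Q - A (n(Q, A) = 9 - ((6 + A) - Q) = 9 - (6 + A - Q) = 9 + (-6 + Q - A) = 3 + Q - A)
j(X, h) = 6 + X*(3 + X - h) (j(X, h) = (3 + X - h)*X + (2 - 1*(-4)) = X*(3 + X - h) + (2 + 4) = X*(3 + X - h) + 6 = 6 + X*(3 + X - h))
D(10)*(j(6, k(6, -1)) - 86) = 7*((6 + 6*(3 + 6 - 1*6)) - 86) = 7*((6 + 6*(3 + 6 - 6)) - 86) = 7*((6 + 6*3) - 86) = 7*((6 + 18) - 86) = 7*(24 - 86) = 7*(-62) = -434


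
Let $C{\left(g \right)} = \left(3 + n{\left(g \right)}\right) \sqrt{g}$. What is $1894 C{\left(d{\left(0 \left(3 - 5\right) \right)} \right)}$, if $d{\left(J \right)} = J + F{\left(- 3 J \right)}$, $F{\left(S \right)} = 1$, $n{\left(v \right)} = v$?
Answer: $7576$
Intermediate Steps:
$d{\left(J \right)} = 1 + J$ ($d{\left(J \right)} = J + 1 = 1 + J$)
$C{\left(g \right)} = \sqrt{g} \left(3 + g\right)$ ($C{\left(g \right)} = \left(3 + g\right) \sqrt{g} = \sqrt{g} \left(3 + g\right)$)
$1894 C{\left(d{\left(0 \left(3 - 5\right) \right)} \right)} = 1894 \sqrt{1 + 0 \left(3 - 5\right)} \left(3 + \left(1 + 0 \left(3 - 5\right)\right)\right) = 1894 \sqrt{1 + 0 \left(-2\right)} \left(3 + \left(1 + 0 \left(-2\right)\right)\right) = 1894 \sqrt{1 + 0} \left(3 + \left(1 + 0\right)\right) = 1894 \sqrt{1} \left(3 + 1\right) = 1894 \cdot 1 \cdot 4 = 1894 \cdot 4 = 7576$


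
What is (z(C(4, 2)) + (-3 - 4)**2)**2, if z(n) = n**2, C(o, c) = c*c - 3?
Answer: 2500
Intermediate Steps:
C(o, c) = -3 + c**2 (C(o, c) = c**2 - 3 = -3 + c**2)
(z(C(4, 2)) + (-3 - 4)**2)**2 = ((-3 + 2**2)**2 + (-3 - 4)**2)**2 = ((-3 + 4)**2 + (-7)**2)**2 = (1**2 + 49)**2 = (1 + 49)**2 = 50**2 = 2500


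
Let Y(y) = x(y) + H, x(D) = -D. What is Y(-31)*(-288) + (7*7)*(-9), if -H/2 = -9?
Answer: -14553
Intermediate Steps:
H = 18 (H = -2*(-9) = 18)
Y(y) = 18 - y (Y(y) = -y + 18 = 18 - y)
Y(-31)*(-288) + (7*7)*(-9) = (18 - 1*(-31))*(-288) + (7*7)*(-9) = (18 + 31)*(-288) + 49*(-9) = 49*(-288) - 441 = -14112 - 441 = -14553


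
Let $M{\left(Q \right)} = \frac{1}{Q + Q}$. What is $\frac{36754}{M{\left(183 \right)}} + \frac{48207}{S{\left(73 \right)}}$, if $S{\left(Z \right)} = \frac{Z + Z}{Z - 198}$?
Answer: $\frac{1957960869}{146} \approx 1.3411 \cdot 10^{7}$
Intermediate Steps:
$M{\left(Q \right)} = \frac{1}{2 Q}$
$S{\left(Z \right)} = \frac{2 Z}{-198 + Z}$
$\frac{36754}{M{\left(183 \right)}} + \frac{48207}{S{\left(73 \right)}} = \frac{36754}{\frac{1}{2} \cdot \frac{1}{183}} + \frac{48207}{2 \cdot 73 \frac{1}{-198 + 73}} = \frac{36754}{\frac{1}{2} \cdot \frac{1}{183}} + \frac{48207}{2 \cdot 73 \frac{1}{-125}} = 36754 \frac{1}{\frac{1}{366}} + \frac{48207}{2 \cdot 73 \left(- \frac{1}{125}\right)} = 36754 \cdot 366 + \frac{48207}{- \frac{146}{125}} = 13451964 + 48207 \left(- \frac{125}{146}\right) = 13451964 - \frac{6025875}{146} = \frac{1957960869}{146}$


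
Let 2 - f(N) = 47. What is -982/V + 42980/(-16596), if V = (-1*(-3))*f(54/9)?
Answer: 291527/62235 ≈ 4.6843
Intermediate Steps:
f(N) = -45 (f(N) = 2 - 1*47 = 2 - 47 = -45)
V = -135 (V = -1*(-3)*(-45) = 3*(-45) = -135)
-982/V + 42980/(-16596) = -982/(-135) + 42980/(-16596) = -982*(-1/135) + 42980*(-1/16596) = 982/135 - 10745/4149 = 291527/62235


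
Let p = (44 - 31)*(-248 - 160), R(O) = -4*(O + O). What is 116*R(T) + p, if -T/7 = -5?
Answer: -37784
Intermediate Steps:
T = 35 (T = -7*(-5) = 35)
R(O) = -8*O
p = -5304 (p = 13*(-408) = -5304)
116*R(T) + p = 116*(-8*35) - 5304 = 116*(-280) - 5304 = -32480 - 5304 = -37784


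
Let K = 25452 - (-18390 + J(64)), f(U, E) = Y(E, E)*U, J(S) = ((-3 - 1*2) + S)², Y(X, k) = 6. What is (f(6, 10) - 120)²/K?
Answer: 7056/40361 ≈ 0.17482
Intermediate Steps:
J(S) = (-5 + S)² (J(S) = ((-3 - 2) + S)² = (-5 + S)²)
f(U, E) = 6*U
K = 40361 (K = 25452 - (-18390 + (-5 + 64)²) = 25452 - (-18390 + 59²) = 25452 - (-18390 + 3481) = 25452 - 1*(-14909) = 25452 + 14909 = 40361)
(f(6, 10) - 120)²/K = (6*6 - 120)²/40361 = (36 - 120)²*(1/40361) = (-84)²*(1/40361) = 7056*(1/40361) = 7056/40361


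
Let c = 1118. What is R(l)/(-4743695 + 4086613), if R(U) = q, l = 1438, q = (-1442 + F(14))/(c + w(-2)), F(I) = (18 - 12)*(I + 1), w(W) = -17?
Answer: 676/361723641 ≈ 1.8688e-6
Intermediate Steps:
F(I) = 6 + 6*I (F(I) = 6*(1 + I) = 6 + 6*I)
q = -1352/1101 (q = (-1442 + (6 + 6*14))/(1118 - 17) = (-1442 + (6 + 84))/1101 = (-1442 + 90)*(1/1101) = -1352*1/1101 = -1352/1101 ≈ -1.2280)
R(U) = -1352/1101
R(l)/(-4743695 + 4086613) = -1352/(1101*(-4743695 + 4086613)) = -1352/1101/(-657082) = -1352/1101*(-1/657082) = 676/361723641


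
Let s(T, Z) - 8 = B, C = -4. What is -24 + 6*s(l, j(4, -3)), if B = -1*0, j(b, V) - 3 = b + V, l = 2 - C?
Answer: 24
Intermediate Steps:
l = 6 (l = 2 - 1*(-4) = 2 + 4 = 6)
j(b, V) = 3 + V + b (j(b, V) = 3 + (b + V) = 3 + (V + b) = 3 + V + b)
B = 0
s(T, Z) = 8 (s(T, Z) = 8 + 0 = 8)
-24 + 6*s(l, j(4, -3)) = -24 + 6*8 = -24 + 48 = 24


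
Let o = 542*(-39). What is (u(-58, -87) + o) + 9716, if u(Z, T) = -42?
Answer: -11464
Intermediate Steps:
o = -21138
(u(-58, -87) + o) + 9716 = (-42 - 21138) + 9716 = -21180 + 9716 = -11464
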